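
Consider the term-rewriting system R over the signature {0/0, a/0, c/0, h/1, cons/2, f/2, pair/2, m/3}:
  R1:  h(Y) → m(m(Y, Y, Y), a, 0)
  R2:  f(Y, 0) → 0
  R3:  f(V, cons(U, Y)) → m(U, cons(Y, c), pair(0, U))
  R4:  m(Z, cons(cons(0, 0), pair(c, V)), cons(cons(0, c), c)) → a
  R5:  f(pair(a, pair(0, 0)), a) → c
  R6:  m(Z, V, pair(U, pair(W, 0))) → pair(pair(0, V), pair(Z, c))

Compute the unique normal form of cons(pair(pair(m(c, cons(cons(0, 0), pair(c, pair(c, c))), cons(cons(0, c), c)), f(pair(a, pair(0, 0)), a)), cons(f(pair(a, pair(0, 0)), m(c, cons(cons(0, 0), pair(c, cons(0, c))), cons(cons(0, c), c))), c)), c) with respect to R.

1. cons(pair(pair(m(c, cons(cons(0, 0), pair(c, pair(c, c))), cons(cons(0, c), c)), f(pair(a, pair(0, 0)), a)), cons(f(pair(a, pair(0, 0)), m(c, cons(cons(0, 0), pair(c, cons(0, c))), cons(cons(0, c), c))), c)), c)  →  cons(pair(pair(a, f(pair(a, pair(0, 0)), a)), cons(f(pair(a, pair(0, 0)), m(c, cons(cons(0, 0), pair(c, cons(0, c))), cons(cons(0, c), c))), c)), c)   [R4 at 1.1.1]
2. cons(pair(pair(a, f(pair(a, pair(0, 0)), a)), cons(f(pair(a, pair(0, 0)), m(c, cons(cons(0, 0), pair(c, cons(0, c))), cons(cons(0, c), c))), c)), c)  →  cons(pair(pair(a, c), cons(f(pair(a, pair(0, 0)), m(c, cons(cons(0, 0), pair(c, cons(0, c))), cons(cons(0, c), c))), c)), c)   [R5 at 1.1.2]
3. cons(pair(pair(a, c), cons(f(pair(a, pair(0, 0)), m(c, cons(cons(0, 0), pair(c, cons(0, c))), cons(cons(0, c), c))), c)), c)  →  cons(pair(pair(a, c), cons(f(pair(a, pair(0, 0)), a), c)), c)   [R4 at 1.2.1.2]
4. cons(pair(pair(a, c), cons(f(pair(a, pair(0, 0)), a), c)), c)  →  cons(pair(pair(a, c), cons(c, c)), c)   [R5 at 1.2.1]

cons(pair(pair(a, c), cons(c, c)), c)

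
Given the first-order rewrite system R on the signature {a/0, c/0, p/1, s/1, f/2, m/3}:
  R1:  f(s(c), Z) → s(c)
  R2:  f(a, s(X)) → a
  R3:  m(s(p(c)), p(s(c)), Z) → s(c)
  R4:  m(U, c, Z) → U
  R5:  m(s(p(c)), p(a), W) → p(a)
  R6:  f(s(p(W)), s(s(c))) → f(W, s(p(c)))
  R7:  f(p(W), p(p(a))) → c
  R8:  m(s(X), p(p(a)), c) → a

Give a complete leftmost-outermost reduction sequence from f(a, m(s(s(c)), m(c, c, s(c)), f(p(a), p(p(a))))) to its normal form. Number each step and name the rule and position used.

a

1. f(a, m(s(s(c)), m(c, c, s(c)), f(p(a), p(p(a)))))  →  f(a, m(s(s(c)), c, f(p(a), p(p(a)))))   [R4 at 2.2]
2. f(a, m(s(s(c)), c, f(p(a), p(p(a)))))  →  f(a, s(s(c)))   [R4 at 2]
3. f(a, s(s(c)))  →  a   [R2 at ε]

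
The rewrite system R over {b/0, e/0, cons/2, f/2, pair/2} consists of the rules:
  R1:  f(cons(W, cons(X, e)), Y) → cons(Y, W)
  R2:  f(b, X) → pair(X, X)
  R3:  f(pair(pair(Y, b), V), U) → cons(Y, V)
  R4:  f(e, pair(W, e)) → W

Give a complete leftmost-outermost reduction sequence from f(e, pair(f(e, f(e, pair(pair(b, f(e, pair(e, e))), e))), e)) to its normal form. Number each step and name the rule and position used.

1. f(e, pair(f(e, f(e, pair(pair(b, f(e, pair(e, e))), e))), e))  →  f(e, f(e, pair(pair(b, f(e, pair(e, e))), e)))   [R4 at ε]
2. f(e, f(e, pair(pair(b, f(e, pair(e, e))), e)))  →  f(e, pair(b, f(e, pair(e, e))))   [R4 at 2]
3. f(e, pair(b, f(e, pair(e, e))))  →  f(e, pair(b, e))   [R4 at 2.2]
4. f(e, pair(b, e))  →  b   [R4 at ε]

b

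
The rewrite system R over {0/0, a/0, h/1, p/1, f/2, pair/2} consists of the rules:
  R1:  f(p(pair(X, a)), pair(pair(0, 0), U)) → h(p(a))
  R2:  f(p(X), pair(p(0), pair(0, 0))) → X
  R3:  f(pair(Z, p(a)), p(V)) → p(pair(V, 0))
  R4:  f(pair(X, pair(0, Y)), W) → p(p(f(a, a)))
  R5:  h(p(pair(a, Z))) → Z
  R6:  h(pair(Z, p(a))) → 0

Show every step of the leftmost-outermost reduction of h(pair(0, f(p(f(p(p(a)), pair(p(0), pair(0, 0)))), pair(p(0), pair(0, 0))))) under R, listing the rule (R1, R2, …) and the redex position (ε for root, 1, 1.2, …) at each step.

1. h(pair(0, f(p(f(p(p(a)), pair(p(0), pair(0, 0)))), pair(p(0), pair(0, 0)))))  →  h(pair(0, f(p(p(a)), pair(p(0), pair(0, 0)))))   [R2 at 1.2]
2. h(pair(0, f(p(p(a)), pair(p(0), pair(0, 0)))))  →  h(pair(0, p(a)))   [R2 at 1.2]
3. h(pair(0, p(a)))  →  0   [R6 at ε]

0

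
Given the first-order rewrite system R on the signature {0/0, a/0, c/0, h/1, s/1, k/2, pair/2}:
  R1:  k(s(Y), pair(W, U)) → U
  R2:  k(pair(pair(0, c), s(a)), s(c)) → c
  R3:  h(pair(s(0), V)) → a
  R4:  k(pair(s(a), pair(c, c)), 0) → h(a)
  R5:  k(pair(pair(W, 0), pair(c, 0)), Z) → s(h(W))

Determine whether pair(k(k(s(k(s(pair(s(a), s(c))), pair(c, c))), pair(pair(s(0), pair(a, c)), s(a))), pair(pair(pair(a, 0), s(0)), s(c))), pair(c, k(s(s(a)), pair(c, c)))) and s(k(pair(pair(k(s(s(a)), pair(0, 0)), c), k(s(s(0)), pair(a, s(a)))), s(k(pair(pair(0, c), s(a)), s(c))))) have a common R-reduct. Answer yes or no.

no — NF(t₁) = pair(s(c), pair(c, c)), NF(t₂) = s(c)

Reduce t₁ = pair(k(k(s(k(s(pair(s(a), s(c))), pair(c, c))), pair(pair(s(0), pair(a, c)), s(a))), pair(pair(pair(a, 0), s(0)), s(c))), pair(c, k(s(s(a)), pair(c, c)))):
1. pair(k(k(s(k(s(pair(s(a), s(c))), pair(c, c))), pair(pair(s(0), pair(a, c)), s(a))), pair(pair(pair(a, 0), s(0)), s(c))), pair(c, k(s(s(a)), pair(c, c))))  →  pair(k(s(a), pair(pair(pair(a, 0), s(0)), s(c))), pair(c, k(s(s(a)), pair(c, c))))   [R1 at 1.1]
2. pair(k(s(a), pair(pair(pair(a, 0), s(0)), s(c))), pair(c, k(s(s(a)), pair(c, c))))  →  pair(s(c), pair(c, k(s(s(a)), pair(c, c))))   [R1 at 1]
3. pair(s(c), pair(c, k(s(s(a)), pair(c, c))))  →  pair(s(c), pair(c, c))   [R1 at 2.2]

Reduce t₂ = s(k(pair(pair(k(s(s(a)), pair(0, 0)), c), k(s(s(0)), pair(a, s(a)))), s(k(pair(pair(0, c), s(a)), s(c))))):
1. s(k(pair(pair(k(s(s(a)), pair(0, 0)), c), k(s(s(0)), pair(a, s(a)))), s(k(pair(pair(0, c), s(a)), s(c)))))  →  s(k(pair(pair(0, c), k(s(s(0)), pair(a, s(a)))), s(k(pair(pair(0, c), s(a)), s(c)))))   [R1 at 1.1.1.1]
2. s(k(pair(pair(0, c), k(s(s(0)), pair(a, s(a)))), s(k(pair(pair(0, c), s(a)), s(c)))))  →  s(k(pair(pair(0, c), s(a)), s(k(pair(pair(0, c), s(a)), s(c)))))   [R1 at 1.1.2]
3. s(k(pair(pair(0, c), s(a)), s(k(pair(pair(0, c), s(a)), s(c)))))  →  s(k(pair(pair(0, c), s(a)), s(c)))   [R2 at 1.2.1]
4. s(k(pair(pair(0, c), s(a)), s(c)))  →  s(c)   [R2 at 1]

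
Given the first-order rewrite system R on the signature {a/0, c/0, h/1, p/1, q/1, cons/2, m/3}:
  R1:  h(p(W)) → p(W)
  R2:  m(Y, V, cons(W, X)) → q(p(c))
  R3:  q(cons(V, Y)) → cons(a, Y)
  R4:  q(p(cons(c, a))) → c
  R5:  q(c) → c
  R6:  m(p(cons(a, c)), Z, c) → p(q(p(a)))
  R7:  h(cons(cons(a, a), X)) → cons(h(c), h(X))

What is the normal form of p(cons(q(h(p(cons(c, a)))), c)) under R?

1. p(cons(q(h(p(cons(c, a)))), c))  →  p(cons(q(p(cons(c, a))), c))   [R1 at 1.1.1]
2. p(cons(q(p(cons(c, a))), c))  →  p(cons(c, c))   [R4 at 1.1]

p(cons(c, c))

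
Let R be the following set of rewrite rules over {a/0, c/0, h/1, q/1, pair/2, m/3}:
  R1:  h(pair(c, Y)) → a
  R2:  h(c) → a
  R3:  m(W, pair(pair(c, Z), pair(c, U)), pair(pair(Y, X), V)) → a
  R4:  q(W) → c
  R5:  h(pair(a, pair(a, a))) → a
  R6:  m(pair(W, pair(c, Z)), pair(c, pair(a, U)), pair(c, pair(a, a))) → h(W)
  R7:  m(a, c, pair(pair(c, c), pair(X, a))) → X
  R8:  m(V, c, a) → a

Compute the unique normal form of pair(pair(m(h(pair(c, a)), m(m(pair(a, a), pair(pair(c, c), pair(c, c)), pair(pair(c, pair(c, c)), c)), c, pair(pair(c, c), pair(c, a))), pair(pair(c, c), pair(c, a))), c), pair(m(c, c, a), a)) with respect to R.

pair(pair(c, c), pair(a, a))

1. pair(pair(m(h(pair(c, a)), m(m(pair(a, a), pair(pair(c, c), pair(c, c)), pair(pair(c, pair(c, c)), c)), c, pair(pair(c, c), pair(c, a))), pair(pair(c, c), pair(c, a))), c), pair(m(c, c, a), a))  →  pair(pair(m(a, m(m(pair(a, a), pair(pair(c, c), pair(c, c)), pair(pair(c, pair(c, c)), c)), c, pair(pair(c, c), pair(c, a))), pair(pair(c, c), pair(c, a))), c), pair(m(c, c, a), a))   [R1 at 1.1.1]
2. pair(pair(m(a, m(m(pair(a, a), pair(pair(c, c), pair(c, c)), pair(pair(c, pair(c, c)), c)), c, pair(pair(c, c), pair(c, a))), pair(pair(c, c), pair(c, a))), c), pair(m(c, c, a), a))  →  pair(pair(m(a, m(a, c, pair(pair(c, c), pair(c, a))), pair(pair(c, c), pair(c, a))), c), pair(m(c, c, a), a))   [R3 at 1.1.2.1]
3. pair(pair(m(a, m(a, c, pair(pair(c, c), pair(c, a))), pair(pair(c, c), pair(c, a))), c), pair(m(c, c, a), a))  →  pair(pair(m(a, c, pair(pair(c, c), pair(c, a))), c), pair(m(c, c, a), a))   [R7 at 1.1.2]
4. pair(pair(m(a, c, pair(pair(c, c), pair(c, a))), c), pair(m(c, c, a), a))  →  pair(pair(c, c), pair(m(c, c, a), a))   [R7 at 1.1]
5. pair(pair(c, c), pair(m(c, c, a), a))  →  pair(pair(c, c), pair(a, a))   [R8 at 2.1]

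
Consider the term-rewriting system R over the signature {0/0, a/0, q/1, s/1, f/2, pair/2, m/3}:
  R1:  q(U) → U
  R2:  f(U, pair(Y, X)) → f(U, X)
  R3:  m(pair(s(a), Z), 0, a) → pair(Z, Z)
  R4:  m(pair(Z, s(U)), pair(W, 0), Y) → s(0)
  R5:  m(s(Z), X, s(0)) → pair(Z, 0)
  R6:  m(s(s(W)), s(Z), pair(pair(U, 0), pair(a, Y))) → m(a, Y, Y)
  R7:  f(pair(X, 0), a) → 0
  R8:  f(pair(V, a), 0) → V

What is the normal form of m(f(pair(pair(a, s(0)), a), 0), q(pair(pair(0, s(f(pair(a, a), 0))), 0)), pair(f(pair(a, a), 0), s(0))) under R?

s(0)

1. m(f(pair(pair(a, s(0)), a), 0), q(pair(pair(0, s(f(pair(a, a), 0))), 0)), pair(f(pair(a, a), 0), s(0)))  →  m(pair(a, s(0)), q(pair(pair(0, s(f(pair(a, a), 0))), 0)), pair(f(pair(a, a), 0), s(0)))   [R8 at 1]
2. m(pair(a, s(0)), q(pair(pair(0, s(f(pair(a, a), 0))), 0)), pair(f(pair(a, a), 0), s(0)))  →  m(pair(a, s(0)), pair(pair(0, s(f(pair(a, a), 0))), 0), pair(f(pair(a, a), 0), s(0)))   [R1 at 2]
3. m(pair(a, s(0)), pair(pair(0, s(f(pair(a, a), 0))), 0), pair(f(pair(a, a), 0), s(0)))  →  s(0)   [R4 at ε]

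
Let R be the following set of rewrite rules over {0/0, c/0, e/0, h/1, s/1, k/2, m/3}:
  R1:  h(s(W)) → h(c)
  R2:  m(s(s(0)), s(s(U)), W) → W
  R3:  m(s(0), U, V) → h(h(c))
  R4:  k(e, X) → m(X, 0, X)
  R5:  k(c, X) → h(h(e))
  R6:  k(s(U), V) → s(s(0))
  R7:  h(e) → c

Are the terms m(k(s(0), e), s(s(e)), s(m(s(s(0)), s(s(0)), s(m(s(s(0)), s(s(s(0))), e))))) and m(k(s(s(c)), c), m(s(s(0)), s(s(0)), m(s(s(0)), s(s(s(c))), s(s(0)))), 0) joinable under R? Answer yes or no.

no — NF(t₁) = s(s(e)), NF(t₂) = 0

Reduce t₁ = m(k(s(0), e), s(s(e)), s(m(s(s(0)), s(s(0)), s(m(s(s(0)), s(s(s(0))), e))))):
1. m(k(s(0), e), s(s(e)), s(m(s(s(0)), s(s(0)), s(m(s(s(0)), s(s(s(0))), e)))))  →  m(s(s(0)), s(s(e)), s(m(s(s(0)), s(s(0)), s(m(s(s(0)), s(s(s(0))), e)))))   [R6 at 1]
2. m(s(s(0)), s(s(e)), s(m(s(s(0)), s(s(0)), s(m(s(s(0)), s(s(s(0))), e)))))  →  s(m(s(s(0)), s(s(0)), s(m(s(s(0)), s(s(s(0))), e))))   [R2 at ε]
3. s(m(s(s(0)), s(s(0)), s(m(s(s(0)), s(s(s(0))), e))))  →  s(s(m(s(s(0)), s(s(s(0))), e)))   [R2 at 1]
4. s(s(m(s(s(0)), s(s(s(0))), e)))  →  s(s(e))   [R2 at 1.1]

Reduce t₂ = m(k(s(s(c)), c), m(s(s(0)), s(s(0)), m(s(s(0)), s(s(s(c))), s(s(0)))), 0):
1. m(k(s(s(c)), c), m(s(s(0)), s(s(0)), m(s(s(0)), s(s(s(c))), s(s(0)))), 0)  →  m(s(s(0)), m(s(s(0)), s(s(0)), m(s(s(0)), s(s(s(c))), s(s(0)))), 0)   [R6 at 1]
2. m(s(s(0)), m(s(s(0)), s(s(0)), m(s(s(0)), s(s(s(c))), s(s(0)))), 0)  →  m(s(s(0)), m(s(s(0)), s(s(s(c))), s(s(0))), 0)   [R2 at 2]
3. m(s(s(0)), m(s(s(0)), s(s(s(c))), s(s(0))), 0)  →  m(s(s(0)), s(s(0)), 0)   [R2 at 2]
4. m(s(s(0)), s(s(0)), 0)  →  0   [R2 at ε]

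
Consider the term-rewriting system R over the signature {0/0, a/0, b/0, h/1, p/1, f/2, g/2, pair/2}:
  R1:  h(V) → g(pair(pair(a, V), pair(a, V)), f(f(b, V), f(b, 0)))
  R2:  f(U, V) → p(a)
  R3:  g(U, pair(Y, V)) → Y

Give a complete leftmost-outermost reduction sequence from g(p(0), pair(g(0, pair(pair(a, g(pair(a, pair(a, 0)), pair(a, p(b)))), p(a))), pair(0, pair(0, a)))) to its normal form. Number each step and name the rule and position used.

1. g(p(0), pair(g(0, pair(pair(a, g(pair(a, pair(a, 0)), pair(a, p(b)))), p(a))), pair(0, pair(0, a))))  →  g(0, pair(pair(a, g(pair(a, pair(a, 0)), pair(a, p(b)))), p(a)))   [R3 at ε]
2. g(0, pair(pair(a, g(pair(a, pair(a, 0)), pair(a, p(b)))), p(a)))  →  pair(a, g(pair(a, pair(a, 0)), pair(a, p(b))))   [R3 at ε]
3. pair(a, g(pair(a, pair(a, 0)), pair(a, p(b))))  →  pair(a, a)   [R3 at 2]

pair(a, a)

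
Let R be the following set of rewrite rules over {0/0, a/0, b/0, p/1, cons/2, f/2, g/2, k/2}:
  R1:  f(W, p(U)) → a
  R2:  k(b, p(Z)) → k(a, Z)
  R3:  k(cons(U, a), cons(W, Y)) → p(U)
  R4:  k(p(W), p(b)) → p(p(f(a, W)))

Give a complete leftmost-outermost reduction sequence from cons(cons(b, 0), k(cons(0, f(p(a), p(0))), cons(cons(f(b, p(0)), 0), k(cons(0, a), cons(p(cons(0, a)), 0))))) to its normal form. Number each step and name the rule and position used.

1. cons(cons(b, 0), k(cons(0, f(p(a), p(0))), cons(cons(f(b, p(0)), 0), k(cons(0, a), cons(p(cons(0, a)), 0)))))  →  cons(cons(b, 0), k(cons(0, a), cons(cons(f(b, p(0)), 0), k(cons(0, a), cons(p(cons(0, a)), 0)))))   [R1 at 2.1.2]
2. cons(cons(b, 0), k(cons(0, a), cons(cons(f(b, p(0)), 0), k(cons(0, a), cons(p(cons(0, a)), 0)))))  →  cons(cons(b, 0), p(0))   [R3 at 2]

cons(cons(b, 0), p(0))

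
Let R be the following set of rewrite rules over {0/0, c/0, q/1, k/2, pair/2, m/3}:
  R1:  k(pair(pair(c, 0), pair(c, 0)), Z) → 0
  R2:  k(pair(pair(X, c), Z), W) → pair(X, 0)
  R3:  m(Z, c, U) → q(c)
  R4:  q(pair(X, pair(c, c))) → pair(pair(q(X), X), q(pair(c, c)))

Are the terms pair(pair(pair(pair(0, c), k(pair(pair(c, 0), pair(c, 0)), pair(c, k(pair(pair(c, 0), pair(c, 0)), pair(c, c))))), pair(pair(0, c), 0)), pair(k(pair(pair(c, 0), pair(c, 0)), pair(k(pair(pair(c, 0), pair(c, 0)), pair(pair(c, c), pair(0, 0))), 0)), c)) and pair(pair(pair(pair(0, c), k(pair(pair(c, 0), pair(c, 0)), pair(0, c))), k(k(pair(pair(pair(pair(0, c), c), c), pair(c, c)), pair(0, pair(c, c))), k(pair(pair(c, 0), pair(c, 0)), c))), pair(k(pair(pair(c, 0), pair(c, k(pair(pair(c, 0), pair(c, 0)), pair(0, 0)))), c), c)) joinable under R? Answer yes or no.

Reduce t₁ = pair(pair(pair(pair(0, c), k(pair(pair(c, 0), pair(c, 0)), pair(c, k(pair(pair(c, 0), pair(c, 0)), pair(c, c))))), pair(pair(0, c), 0)), pair(k(pair(pair(c, 0), pair(c, 0)), pair(k(pair(pair(c, 0), pair(c, 0)), pair(pair(c, c), pair(0, 0))), 0)), c)):
1. pair(pair(pair(pair(0, c), k(pair(pair(c, 0), pair(c, 0)), pair(c, k(pair(pair(c, 0), pair(c, 0)), pair(c, c))))), pair(pair(0, c), 0)), pair(k(pair(pair(c, 0), pair(c, 0)), pair(k(pair(pair(c, 0), pair(c, 0)), pair(pair(c, c), pair(0, 0))), 0)), c))  →  pair(pair(pair(pair(0, c), 0), pair(pair(0, c), 0)), pair(k(pair(pair(c, 0), pair(c, 0)), pair(k(pair(pair(c, 0), pair(c, 0)), pair(pair(c, c), pair(0, 0))), 0)), c))   [R1 at 1.1.2]
2. pair(pair(pair(pair(0, c), 0), pair(pair(0, c), 0)), pair(k(pair(pair(c, 0), pair(c, 0)), pair(k(pair(pair(c, 0), pair(c, 0)), pair(pair(c, c), pair(0, 0))), 0)), c))  →  pair(pair(pair(pair(0, c), 0), pair(pair(0, c), 0)), pair(0, c))   [R1 at 2.1]

Reduce t₂ = pair(pair(pair(pair(0, c), k(pair(pair(c, 0), pair(c, 0)), pair(0, c))), k(k(pair(pair(pair(pair(0, c), c), c), pair(c, c)), pair(0, pair(c, c))), k(pair(pair(c, 0), pair(c, 0)), c))), pair(k(pair(pair(c, 0), pair(c, k(pair(pair(c, 0), pair(c, 0)), pair(0, 0)))), c), c)):
1. pair(pair(pair(pair(0, c), k(pair(pair(c, 0), pair(c, 0)), pair(0, c))), k(k(pair(pair(pair(pair(0, c), c), c), pair(c, c)), pair(0, pair(c, c))), k(pair(pair(c, 0), pair(c, 0)), c))), pair(k(pair(pair(c, 0), pair(c, k(pair(pair(c, 0), pair(c, 0)), pair(0, 0)))), c), c))  →  pair(pair(pair(pair(0, c), 0), k(k(pair(pair(pair(pair(0, c), c), c), pair(c, c)), pair(0, pair(c, c))), k(pair(pair(c, 0), pair(c, 0)), c))), pair(k(pair(pair(c, 0), pair(c, k(pair(pair(c, 0), pair(c, 0)), pair(0, 0)))), c), c))   [R1 at 1.1.2]
2. pair(pair(pair(pair(0, c), 0), k(k(pair(pair(pair(pair(0, c), c), c), pair(c, c)), pair(0, pair(c, c))), k(pair(pair(c, 0), pair(c, 0)), c))), pair(k(pair(pair(c, 0), pair(c, k(pair(pair(c, 0), pair(c, 0)), pair(0, 0)))), c), c))  →  pair(pair(pair(pair(0, c), 0), k(pair(pair(pair(0, c), c), 0), k(pair(pair(c, 0), pair(c, 0)), c))), pair(k(pair(pair(c, 0), pair(c, k(pair(pair(c, 0), pair(c, 0)), pair(0, 0)))), c), c))   [R2 at 1.2.1]
3. pair(pair(pair(pair(0, c), 0), k(pair(pair(pair(0, c), c), 0), k(pair(pair(c, 0), pair(c, 0)), c))), pair(k(pair(pair(c, 0), pair(c, k(pair(pair(c, 0), pair(c, 0)), pair(0, 0)))), c), c))  →  pair(pair(pair(pair(0, c), 0), pair(pair(0, c), 0)), pair(k(pair(pair(c, 0), pair(c, k(pair(pair(c, 0), pair(c, 0)), pair(0, 0)))), c), c))   [R2 at 1.2]
4. pair(pair(pair(pair(0, c), 0), pair(pair(0, c), 0)), pair(k(pair(pair(c, 0), pair(c, k(pair(pair(c, 0), pair(c, 0)), pair(0, 0)))), c), c))  →  pair(pair(pair(pair(0, c), 0), pair(pair(0, c), 0)), pair(k(pair(pair(c, 0), pair(c, 0)), c), c))   [R1 at 2.1.1.2.2]
5. pair(pair(pair(pair(0, c), 0), pair(pair(0, c), 0)), pair(k(pair(pair(c, 0), pair(c, 0)), c), c))  →  pair(pair(pair(pair(0, c), 0), pair(pair(0, c), 0)), pair(0, c))   [R1 at 2.1]

yes — NF(t₁) = pair(pair(pair(pair(0, c), 0), pair(pair(0, c), 0)), pair(0, c)), NF(t₂) = pair(pair(pair(pair(0, c), 0), pair(pair(0, c), 0)), pair(0, c))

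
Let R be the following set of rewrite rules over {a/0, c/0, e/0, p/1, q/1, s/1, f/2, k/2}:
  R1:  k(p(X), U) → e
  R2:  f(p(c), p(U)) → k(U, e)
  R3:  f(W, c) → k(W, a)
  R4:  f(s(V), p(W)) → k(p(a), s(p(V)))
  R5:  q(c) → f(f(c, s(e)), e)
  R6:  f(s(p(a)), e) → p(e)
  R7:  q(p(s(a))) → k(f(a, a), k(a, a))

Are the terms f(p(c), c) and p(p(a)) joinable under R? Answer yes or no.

no — NF(t₁) = e, NF(t₂) = p(p(a))

Reduce t₁ = f(p(c), c):
1. f(p(c), c)  →  k(p(c), a)   [R3 at ε]
2. k(p(c), a)  →  e   [R1 at ε]

Reduce t₂ = p(p(a)):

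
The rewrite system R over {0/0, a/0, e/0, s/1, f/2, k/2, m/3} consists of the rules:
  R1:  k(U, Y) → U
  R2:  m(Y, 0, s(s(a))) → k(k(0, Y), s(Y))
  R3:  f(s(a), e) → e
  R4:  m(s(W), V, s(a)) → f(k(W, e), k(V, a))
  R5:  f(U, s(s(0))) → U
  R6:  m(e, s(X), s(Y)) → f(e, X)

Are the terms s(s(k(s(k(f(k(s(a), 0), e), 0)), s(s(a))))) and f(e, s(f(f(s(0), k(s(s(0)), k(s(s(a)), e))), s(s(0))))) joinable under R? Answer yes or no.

Reduce t₁ = s(s(k(s(k(f(k(s(a), 0), e), 0)), s(s(a))))):
1. s(s(k(s(k(f(k(s(a), 0), e), 0)), s(s(a)))))  →  s(s(s(k(f(k(s(a), 0), e), 0))))   [R1 at 1.1]
2. s(s(s(k(f(k(s(a), 0), e), 0))))  →  s(s(s(f(k(s(a), 0), e))))   [R1 at 1.1.1]
3. s(s(s(f(k(s(a), 0), e))))  →  s(s(s(f(s(a), e))))   [R1 at 1.1.1.1]
4. s(s(s(f(s(a), e))))  →  s(s(s(e)))   [R3 at 1.1.1]

Reduce t₂ = f(e, s(f(f(s(0), k(s(s(0)), k(s(s(a)), e))), s(s(0))))):
1. f(e, s(f(f(s(0), k(s(s(0)), k(s(s(a)), e))), s(s(0)))))  →  f(e, s(f(s(0), k(s(s(0)), k(s(s(a)), e)))))   [R5 at 2.1]
2. f(e, s(f(s(0), k(s(s(0)), k(s(s(a)), e)))))  →  f(e, s(f(s(0), s(s(0)))))   [R1 at 2.1.2]
3. f(e, s(f(s(0), s(s(0)))))  →  f(e, s(s(0)))   [R5 at 2.1]
4. f(e, s(s(0)))  →  e   [R5 at ε]

no — NF(t₁) = s(s(s(e))), NF(t₂) = e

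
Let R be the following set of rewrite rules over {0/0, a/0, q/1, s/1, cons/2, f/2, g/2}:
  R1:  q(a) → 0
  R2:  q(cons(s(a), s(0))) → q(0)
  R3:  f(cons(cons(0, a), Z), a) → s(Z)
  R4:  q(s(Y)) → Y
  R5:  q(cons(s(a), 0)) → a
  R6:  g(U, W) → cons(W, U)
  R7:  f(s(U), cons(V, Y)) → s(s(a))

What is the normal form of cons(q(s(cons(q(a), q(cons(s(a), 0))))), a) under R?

1. cons(q(s(cons(q(a), q(cons(s(a), 0))))), a)  →  cons(cons(q(a), q(cons(s(a), 0))), a)   [R4 at 1]
2. cons(cons(q(a), q(cons(s(a), 0))), a)  →  cons(cons(0, q(cons(s(a), 0))), a)   [R1 at 1.1]
3. cons(cons(0, q(cons(s(a), 0))), a)  →  cons(cons(0, a), a)   [R5 at 1.2]

cons(cons(0, a), a)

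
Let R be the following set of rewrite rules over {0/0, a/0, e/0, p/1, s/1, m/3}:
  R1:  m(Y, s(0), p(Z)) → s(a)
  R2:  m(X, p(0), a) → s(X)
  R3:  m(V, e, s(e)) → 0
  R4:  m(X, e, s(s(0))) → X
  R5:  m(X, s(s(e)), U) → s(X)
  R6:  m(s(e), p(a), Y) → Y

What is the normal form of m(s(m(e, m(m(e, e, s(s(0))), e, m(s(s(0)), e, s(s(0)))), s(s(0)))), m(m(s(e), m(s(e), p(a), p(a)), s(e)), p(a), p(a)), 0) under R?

0

1. m(s(m(e, m(m(e, e, s(s(0))), e, m(s(s(0)), e, s(s(0)))), s(s(0)))), m(m(s(e), m(s(e), p(a), p(a)), s(e)), p(a), p(a)), 0)  →  m(s(m(e, m(e, e, m(s(s(0)), e, s(s(0)))), s(s(0)))), m(m(s(e), m(s(e), p(a), p(a)), s(e)), p(a), p(a)), 0)   [R4 at 1.1.2.1]
2. m(s(m(e, m(e, e, m(s(s(0)), e, s(s(0)))), s(s(0)))), m(m(s(e), m(s(e), p(a), p(a)), s(e)), p(a), p(a)), 0)  →  m(s(m(e, m(e, e, s(s(0))), s(s(0)))), m(m(s(e), m(s(e), p(a), p(a)), s(e)), p(a), p(a)), 0)   [R4 at 1.1.2.3]
3. m(s(m(e, m(e, e, s(s(0))), s(s(0)))), m(m(s(e), m(s(e), p(a), p(a)), s(e)), p(a), p(a)), 0)  →  m(s(m(e, e, s(s(0)))), m(m(s(e), m(s(e), p(a), p(a)), s(e)), p(a), p(a)), 0)   [R4 at 1.1.2]
4. m(s(m(e, e, s(s(0)))), m(m(s(e), m(s(e), p(a), p(a)), s(e)), p(a), p(a)), 0)  →  m(s(e), m(m(s(e), m(s(e), p(a), p(a)), s(e)), p(a), p(a)), 0)   [R4 at 1.1]
5. m(s(e), m(m(s(e), m(s(e), p(a), p(a)), s(e)), p(a), p(a)), 0)  →  m(s(e), m(m(s(e), p(a), s(e)), p(a), p(a)), 0)   [R6 at 2.1.2]
6. m(s(e), m(m(s(e), p(a), s(e)), p(a), p(a)), 0)  →  m(s(e), m(s(e), p(a), p(a)), 0)   [R6 at 2.1]
7. m(s(e), m(s(e), p(a), p(a)), 0)  →  m(s(e), p(a), 0)   [R6 at 2]
8. m(s(e), p(a), 0)  →  0   [R6 at ε]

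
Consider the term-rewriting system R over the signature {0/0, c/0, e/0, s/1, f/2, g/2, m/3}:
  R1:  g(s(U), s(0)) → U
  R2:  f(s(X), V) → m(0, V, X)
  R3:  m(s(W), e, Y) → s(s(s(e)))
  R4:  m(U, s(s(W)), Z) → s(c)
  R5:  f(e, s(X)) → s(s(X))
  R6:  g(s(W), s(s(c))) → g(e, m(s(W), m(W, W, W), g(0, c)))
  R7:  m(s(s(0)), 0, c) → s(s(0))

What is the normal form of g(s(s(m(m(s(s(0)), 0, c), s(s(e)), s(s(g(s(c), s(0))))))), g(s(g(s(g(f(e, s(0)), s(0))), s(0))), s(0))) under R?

s(s(c))

1. g(s(s(m(m(s(s(0)), 0, c), s(s(e)), s(s(g(s(c), s(0))))))), g(s(g(s(g(f(e, s(0)), s(0))), s(0))), s(0)))  →  g(s(s(s(c))), g(s(g(s(g(f(e, s(0)), s(0))), s(0))), s(0)))   [R4 at 1.1.1]
2. g(s(s(s(c))), g(s(g(s(g(f(e, s(0)), s(0))), s(0))), s(0)))  →  g(s(s(s(c))), g(s(g(f(e, s(0)), s(0))), s(0)))   [R1 at 2]
3. g(s(s(s(c))), g(s(g(f(e, s(0)), s(0))), s(0)))  →  g(s(s(s(c))), g(f(e, s(0)), s(0)))   [R1 at 2]
4. g(s(s(s(c))), g(f(e, s(0)), s(0)))  →  g(s(s(s(c))), g(s(s(0)), s(0)))   [R5 at 2.1]
5. g(s(s(s(c))), g(s(s(0)), s(0)))  →  g(s(s(s(c))), s(0))   [R1 at 2]
6. g(s(s(s(c))), s(0))  →  s(s(c))   [R1 at ε]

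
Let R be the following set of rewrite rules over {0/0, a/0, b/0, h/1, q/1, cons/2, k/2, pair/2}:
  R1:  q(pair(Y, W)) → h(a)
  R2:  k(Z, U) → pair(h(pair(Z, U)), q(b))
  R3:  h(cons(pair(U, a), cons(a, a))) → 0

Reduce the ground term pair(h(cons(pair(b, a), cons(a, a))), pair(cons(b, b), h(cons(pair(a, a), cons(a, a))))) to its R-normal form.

pair(0, pair(cons(b, b), 0))

1. pair(h(cons(pair(b, a), cons(a, a))), pair(cons(b, b), h(cons(pair(a, a), cons(a, a)))))  →  pair(0, pair(cons(b, b), h(cons(pair(a, a), cons(a, a)))))   [R3 at 1]
2. pair(0, pair(cons(b, b), h(cons(pair(a, a), cons(a, a)))))  →  pair(0, pair(cons(b, b), 0))   [R3 at 2.2]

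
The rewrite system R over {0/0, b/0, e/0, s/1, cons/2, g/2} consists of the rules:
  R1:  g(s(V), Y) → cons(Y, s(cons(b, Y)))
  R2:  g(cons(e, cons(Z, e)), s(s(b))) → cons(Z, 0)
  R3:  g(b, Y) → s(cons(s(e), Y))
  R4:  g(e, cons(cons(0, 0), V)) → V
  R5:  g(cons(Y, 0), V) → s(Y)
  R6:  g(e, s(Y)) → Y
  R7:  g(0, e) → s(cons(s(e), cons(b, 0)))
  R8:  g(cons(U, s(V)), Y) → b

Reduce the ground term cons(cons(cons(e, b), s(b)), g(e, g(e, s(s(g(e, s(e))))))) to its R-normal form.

1. cons(cons(cons(e, b), s(b)), g(e, g(e, s(s(g(e, s(e)))))))  →  cons(cons(cons(e, b), s(b)), g(e, s(g(e, s(e)))))   [R6 at 2.2]
2. cons(cons(cons(e, b), s(b)), g(e, s(g(e, s(e)))))  →  cons(cons(cons(e, b), s(b)), g(e, s(e)))   [R6 at 2]
3. cons(cons(cons(e, b), s(b)), g(e, s(e)))  →  cons(cons(cons(e, b), s(b)), e)   [R6 at 2]

cons(cons(cons(e, b), s(b)), e)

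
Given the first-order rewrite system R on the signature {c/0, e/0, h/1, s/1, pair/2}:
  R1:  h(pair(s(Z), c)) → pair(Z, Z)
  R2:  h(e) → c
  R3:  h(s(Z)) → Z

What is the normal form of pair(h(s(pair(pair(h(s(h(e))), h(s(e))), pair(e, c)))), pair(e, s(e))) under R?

1. pair(h(s(pair(pair(h(s(h(e))), h(s(e))), pair(e, c)))), pair(e, s(e)))  →  pair(pair(pair(h(s(h(e))), h(s(e))), pair(e, c)), pair(e, s(e)))   [R3 at 1]
2. pair(pair(pair(h(s(h(e))), h(s(e))), pair(e, c)), pair(e, s(e)))  →  pair(pair(pair(h(e), h(s(e))), pair(e, c)), pair(e, s(e)))   [R3 at 1.1.1]
3. pair(pair(pair(h(e), h(s(e))), pair(e, c)), pair(e, s(e)))  →  pair(pair(pair(c, h(s(e))), pair(e, c)), pair(e, s(e)))   [R2 at 1.1.1]
4. pair(pair(pair(c, h(s(e))), pair(e, c)), pair(e, s(e)))  →  pair(pair(pair(c, e), pair(e, c)), pair(e, s(e)))   [R3 at 1.1.2]

pair(pair(pair(c, e), pair(e, c)), pair(e, s(e)))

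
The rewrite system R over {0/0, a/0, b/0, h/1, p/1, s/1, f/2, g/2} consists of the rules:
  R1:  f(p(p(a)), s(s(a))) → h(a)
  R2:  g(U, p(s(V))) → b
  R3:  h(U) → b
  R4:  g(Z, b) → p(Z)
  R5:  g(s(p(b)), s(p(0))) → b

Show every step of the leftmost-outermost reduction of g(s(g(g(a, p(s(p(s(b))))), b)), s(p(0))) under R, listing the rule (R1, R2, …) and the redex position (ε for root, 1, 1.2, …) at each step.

b

1. g(s(g(g(a, p(s(p(s(b))))), b)), s(p(0)))  →  g(s(p(g(a, p(s(p(s(b))))))), s(p(0)))   [R4 at 1.1]
2. g(s(p(g(a, p(s(p(s(b))))))), s(p(0)))  →  g(s(p(b)), s(p(0)))   [R2 at 1.1.1]
3. g(s(p(b)), s(p(0)))  →  b   [R5 at ε]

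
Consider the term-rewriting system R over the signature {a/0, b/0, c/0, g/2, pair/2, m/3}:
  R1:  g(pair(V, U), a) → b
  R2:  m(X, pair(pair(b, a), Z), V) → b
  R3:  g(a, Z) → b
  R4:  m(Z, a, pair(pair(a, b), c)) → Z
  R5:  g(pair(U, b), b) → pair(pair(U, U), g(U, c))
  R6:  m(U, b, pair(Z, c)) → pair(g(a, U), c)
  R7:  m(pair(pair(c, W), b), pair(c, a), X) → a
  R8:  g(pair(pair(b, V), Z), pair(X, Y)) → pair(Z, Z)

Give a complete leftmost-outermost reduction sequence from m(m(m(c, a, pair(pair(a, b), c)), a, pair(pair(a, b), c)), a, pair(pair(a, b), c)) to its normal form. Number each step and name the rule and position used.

c

1. m(m(m(c, a, pair(pair(a, b), c)), a, pair(pair(a, b), c)), a, pair(pair(a, b), c))  →  m(m(c, a, pair(pair(a, b), c)), a, pair(pair(a, b), c))   [R4 at ε]
2. m(m(c, a, pair(pair(a, b), c)), a, pair(pair(a, b), c))  →  m(c, a, pair(pair(a, b), c))   [R4 at ε]
3. m(c, a, pair(pair(a, b), c))  →  c   [R4 at ε]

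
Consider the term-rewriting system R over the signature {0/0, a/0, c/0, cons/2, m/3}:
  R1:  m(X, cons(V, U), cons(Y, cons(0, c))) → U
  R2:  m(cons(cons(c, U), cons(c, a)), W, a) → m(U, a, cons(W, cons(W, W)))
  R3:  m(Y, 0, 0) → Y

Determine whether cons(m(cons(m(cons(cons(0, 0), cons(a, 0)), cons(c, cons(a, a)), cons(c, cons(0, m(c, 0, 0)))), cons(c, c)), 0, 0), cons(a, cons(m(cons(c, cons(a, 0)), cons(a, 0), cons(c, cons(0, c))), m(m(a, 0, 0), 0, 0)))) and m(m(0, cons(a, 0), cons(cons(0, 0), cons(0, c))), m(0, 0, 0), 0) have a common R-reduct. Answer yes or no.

no — NF(t₁) = cons(cons(cons(a, a), cons(c, c)), cons(a, cons(0, a))), NF(t₂) = 0

Reduce t₁ = cons(m(cons(m(cons(cons(0, 0), cons(a, 0)), cons(c, cons(a, a)), cons(c, cons(0, m(c, 0, 0)))), cons(c, c)), 0, 0), cons(a, cons(m(cons(c, cons(a, 0)), cons(a, 0), cons(c, cons(0, c))), m(m(a, 0, 0), 0, 0)))):
1. cons(m(cons(m(cons(cons(0, 0), cons(a, 0)), cons(c, cons(a, a)), cons(c, cons(0, m(c, 0, 0)))), cons(c, c)), 0, 0), cons(a, cons(m(cons(c, cons(a, 0)), cons(a, 0), cons(c, cons(0, c))), m(m(a, 0, 0), 0, 0))))  →  cons(cons(m(cons(cons(0, 0), cons(a, 0)), cons(c, cons(a, a)), cons(c, cons(0, m(c, 0, 0)))), cons(c, c)), cons(a, cons(m(cons(c, cons(a, 0)), cons(a, 0), cons(c, cons(0, c))), m(m(a, 0, 0), 0, 0))))   [R3 at 1]
2. cons(cons(m(cons(cons(0, 0), cons(a, 0)), cons(c, cons(a, a)), cons(c, cons(0, m(c, 0, 0)))), cons(c, c)), cons(a, cons(m(cons(c, cons(a, 0)), cons(a, 0), cons(c, cons(0, c))), m(m(a, 0, 0), 0, 0))))  →  cons(cons(m(cons(cons(0, 0), cons(a, 0)), cons(c, cons(a, a)), cons(c, cons(0, c))), cons(c, c)), cons(a, cons(m(cons(c, cons(a, 0)), cons(a, 0), cons(c, cons(0, c))), m(m(a, 0, 0), 0, 0))))   [R3 at 1.1.3.2.2]
3. cons(cons(m(cons(cons(0, 0), cons(a, 0)), cons(c, cons(a, a)), cons(c, cons(0, c))), cons(c, c)), cons(a, cons(m(cons(c, cons(a, 0)), cons(a, 0), cons(c, cons(0, c))), m(m(a, 0, 0), 0, 0))))  →  cons(cons(cons(a, a), cons(c, c)), cons(a, cons(m(cons(c, cons(a, 0)), cons(a, 0), cons(c, cons(0, c))), m(m(a, 0, 0), 0, 0))))   [R1 at 1.1]
4. cons(cons(cons(a, a), cons(c, c)), cons(a, cons(m(cons(c, cons(a, 0)), cons(a, 0), cons(c, cons(0, c))), m(m(a, 0, 0), 0, 0))))  →  cons(cons(cons(a, a), cons(c, c)), cons(a, cons(0, m(m(a, 0, 0), 0, 0))))   [R1 at 2.2.1]
5. cons(cons(cons(a, a), cons(c, c)), cons(a, cons(0, m(m(a, 0, 0), 0, 0))))  →  cons(cons(cons(a, a), cons(c, c)), cons(a, cons(0, m(a, 0, 0))))   [R3 at 2.2.2]
6. cons(cons(cons(a, a), cons(c, c)), cons(a, cons(0, m(a, 0, 0))))  →  cons(cons(cons(a, a), cons(c, c)), cons(a, cons(0, a)))   [R3 at 2.2.2]

Reduce t₂ = m(m(0, cons(a, 0), cons(cons(0, 0), cons(0, c))), m(0, 0, 0), 0):
1. m(m(0, cons(a, 0), cons(cons(0, 0), cons(0, c))), m(0, 0, 0), 0)  →  m(0, m(0, 0, 0), 0)   [R1 at 1]
2. m(0, m(0, 0, 0), 0)  →  m(0, 0, 0)   [R3 at 2]
3. m(0, 0, 0)  →  0   [R3 at ε]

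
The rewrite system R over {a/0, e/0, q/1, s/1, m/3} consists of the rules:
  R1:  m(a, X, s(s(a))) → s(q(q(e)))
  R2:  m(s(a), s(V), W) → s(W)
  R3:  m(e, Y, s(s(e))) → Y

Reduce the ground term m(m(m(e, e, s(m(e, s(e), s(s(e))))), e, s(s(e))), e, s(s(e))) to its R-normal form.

1. m(m(m(e, e, s(m(e, s(e), s(s(e))))), e, s(s(e))), e, s(s(e)))  →  m(m(m(e, e, s(s(e))), e, s(s(e))), e, s(s(e)))   [R3 at 1.1.3.1]
2. m(m(m(e, e, s(s(e))), e, s(s(e))), e, s(s(e)))  →  m(m(e, e, s(s(e))), e, s(s(e)))   [R3 at 1.1]
3. m(m(e, e, s(s(e))), e, s(s(e)))  →  m(e, e, s(s(e)))   [R3 at 1]
4. m(e, e, s(s(e)))  →  e   [R3 at ε]

e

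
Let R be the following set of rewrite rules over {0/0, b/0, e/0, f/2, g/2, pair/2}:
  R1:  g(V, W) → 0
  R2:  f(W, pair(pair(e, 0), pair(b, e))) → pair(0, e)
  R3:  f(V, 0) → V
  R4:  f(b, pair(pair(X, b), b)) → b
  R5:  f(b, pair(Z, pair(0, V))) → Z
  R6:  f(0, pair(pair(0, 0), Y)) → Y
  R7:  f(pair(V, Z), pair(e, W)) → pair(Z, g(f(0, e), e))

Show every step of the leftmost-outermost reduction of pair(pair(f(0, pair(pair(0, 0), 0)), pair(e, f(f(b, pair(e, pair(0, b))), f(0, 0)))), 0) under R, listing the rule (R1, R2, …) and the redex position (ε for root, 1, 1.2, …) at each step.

1. pair(pair(f(0, pair(pair(0, 0), 0)), pair(e, f(f(b, pair(e, pair(0, b))), f(0, 0)))), 0)  →  pair(pair(0, pair(e, f(f(b, pair(e, pair(0, b))), f(0, 0)))), 0)   [R6 at 1.1]
2. pair(pair(0, pair(e, f(f(b, pair(e, pair(0, b))), f(0, 0)))), 0)  →  pair(pair(0, pair(e, f(e, f(0, 0)))), 0)   [R5 at 1.2.2.1]
3. pair(pair(0, pair(e, f(e, f(0, 0)))), 0)  →  pair(pair(0, pair(e, f(e, 0))), 0)   [R3 at 1.2.2.2]
4. pair(pair(0, pair(e, f(e, 0))), 0)  →  pair(pair(0, pair(e, e)), 0)   [R3 at 1.2.2]

pair(pair(0, pair(e, e)), 0)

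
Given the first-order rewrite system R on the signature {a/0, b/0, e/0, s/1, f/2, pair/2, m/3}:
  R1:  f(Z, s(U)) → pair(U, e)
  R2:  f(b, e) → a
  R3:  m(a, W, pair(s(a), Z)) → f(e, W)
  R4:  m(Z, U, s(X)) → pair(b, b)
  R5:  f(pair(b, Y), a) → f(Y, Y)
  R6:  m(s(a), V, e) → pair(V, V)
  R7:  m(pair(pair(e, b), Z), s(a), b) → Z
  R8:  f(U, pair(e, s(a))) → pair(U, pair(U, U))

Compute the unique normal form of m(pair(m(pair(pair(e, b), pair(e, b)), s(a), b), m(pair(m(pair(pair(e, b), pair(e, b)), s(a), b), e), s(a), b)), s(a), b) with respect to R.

e

1. m(pair(m(pair(pair(e, b), pair(e, b)), s(a), b), m(pair(m(pair(pair(e, b), pair(e, b)), s(a), b), e), s(a), b)), s(a), b)  →  m(pair(pair(e, b), m(pair(m(pair(pair(e, b), pair(e, b)), s(a), b), e), s(a), b)), s(a), b)   [R7 at 1.1]
2. m(pair(pair(e, b), m(pair(m(pair(pair(e, b), pair(e, b)), s(a), b), e), s(a), b)), s(a), b)  →  m(pair(m(pair(pair(e, b), pair(e, b)), s(a), b), e), s(a), b)   [R7 at ε]
3. m(pair(m(pair(pair(e, b), pair(e, b)), s(a), b), e), s(a), b)  →  m(pair(pair(e, b), e), s(a), b)   [R7 at 1.1]
4. m(pair(pair(e, b), e), s(a), b)  →  e   [R7 at ε]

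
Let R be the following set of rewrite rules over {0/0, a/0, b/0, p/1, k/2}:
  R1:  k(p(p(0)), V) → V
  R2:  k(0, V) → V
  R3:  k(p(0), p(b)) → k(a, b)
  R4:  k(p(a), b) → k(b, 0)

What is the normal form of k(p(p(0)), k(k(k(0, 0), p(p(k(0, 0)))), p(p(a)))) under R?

p(p(a))

1. k(p(p(0)), k(k(k(0, 0), p(p(k(0, 0)))), p(p(a))))  →  k(k(k(0, 0), p(p(k(0, 0)))), p(p(a)))   [R1 at ε]
2. k(k(k(0, 0), p(p(k(0, 0)))), p(p(a)))  →  k(k(0, p(p(k(0, 0)))), p(p(a)))   [R2 at 1.1]
3. k(k(0, p(p(k(0, 0)))), p(p(a)))  →  k(p(p(k(0, 0))), p(p(a)))   [R2 at 1]
4. k(p(p(k(0, 0))), p(p(a)))  →  k(p(p(0)), p(p(a)))   [R2 at 1.1.1]
5. k(p(p(0)), p(p(a)))  →  p(p(a))   [R1 at ε]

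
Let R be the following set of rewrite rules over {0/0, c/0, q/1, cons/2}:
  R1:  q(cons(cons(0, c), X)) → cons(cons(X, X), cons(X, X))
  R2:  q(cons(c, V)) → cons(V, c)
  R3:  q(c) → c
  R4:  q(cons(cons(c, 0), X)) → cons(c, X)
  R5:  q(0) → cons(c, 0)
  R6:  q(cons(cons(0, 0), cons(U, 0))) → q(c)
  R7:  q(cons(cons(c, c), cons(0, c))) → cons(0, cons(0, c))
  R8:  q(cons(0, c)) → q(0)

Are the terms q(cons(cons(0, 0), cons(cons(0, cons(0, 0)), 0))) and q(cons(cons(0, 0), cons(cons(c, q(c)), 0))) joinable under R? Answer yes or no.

yes — NF(t₁) = c, NF(t₂) = c

Reduce t₁ = q(cons(cons(0, 0), cons(cons(0, cons(0, 0)), 0))):
1. q(cons(cons(0, 0), cons(cons(0, cons(0, 0)), 0)))  →  q(c)   [R6 at ε]
2. q(c)  →  c   [R3 at ε]

Reduce t₂ = q(cons(cons(0, 0), cons(cons(c, q(c)), 0))):
1. q(cons(cons(0, 0), cons(cons(c, q(c)), 0)))  →  q(c)   [R6 at ε]
2. q(c)  →  c   [R3 at ε]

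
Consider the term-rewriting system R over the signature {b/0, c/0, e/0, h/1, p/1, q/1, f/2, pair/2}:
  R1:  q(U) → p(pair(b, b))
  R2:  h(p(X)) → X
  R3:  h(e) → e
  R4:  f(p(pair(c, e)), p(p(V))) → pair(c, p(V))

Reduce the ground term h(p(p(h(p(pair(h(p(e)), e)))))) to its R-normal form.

1. h(p(p(h(p(pair(h(p(e)), e))))))  →  p(h(p(pair(h(p(e)), e))))   [R2 at ε]
2. p(h(p(pair(h(p(e)), e))))  →  p(pair(h(p(e)), e))   [R2 at 1]
3. p(pair(h(p(e)), e))  →  p(pair(e, e))   [R2 at 1.1]

p(pair(e, e))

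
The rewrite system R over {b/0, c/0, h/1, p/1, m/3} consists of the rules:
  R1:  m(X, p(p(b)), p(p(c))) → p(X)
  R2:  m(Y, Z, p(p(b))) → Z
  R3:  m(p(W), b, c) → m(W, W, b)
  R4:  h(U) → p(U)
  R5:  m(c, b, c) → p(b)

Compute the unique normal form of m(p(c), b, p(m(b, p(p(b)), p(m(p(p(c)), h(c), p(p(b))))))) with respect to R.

b

1. m(p(c), b, p(m(b, p(p(b)), p(m(p(p(c)), h(c), p(p(b)))))))  →  m(p(c), b, p(m(b, p(p(b)), p(h(c)))))   [R2 at 3.1.3.1]
2. m(p(c), b, p(m(b, p(p(b)), p(h(c)))))  →  m(p(c), b, p(m(b, p(p(b)), p(p(c)))))   [R4 at 3.1.3.1]
3. m(p(c), b, p(m(b, p(p(b)), p(p(c)))))  →  m(p(c), b, p(p(b)))   [R1 at 3.1]
4. m(p(c), b, p(p(b)))  →  b   [R2 at ε]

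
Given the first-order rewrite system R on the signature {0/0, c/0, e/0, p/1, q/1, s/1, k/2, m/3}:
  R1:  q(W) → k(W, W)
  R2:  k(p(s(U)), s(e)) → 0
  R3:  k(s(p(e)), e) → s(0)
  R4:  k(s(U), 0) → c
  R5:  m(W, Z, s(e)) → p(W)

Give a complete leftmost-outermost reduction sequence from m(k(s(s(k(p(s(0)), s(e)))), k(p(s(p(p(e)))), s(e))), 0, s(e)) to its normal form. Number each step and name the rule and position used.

p(c)

1. m(k(s(s(k(p(s(0)), s(e)))), k(p(s(p(p(e)))), s(e))), 0, s(e))  →  p(k(s(s(k(p(s(0)), s(e)))), k(p(s(p(p(e)))), s(e))))   [R5 at ε]
2. p(k(s(s(k(p(s(0)), s(e)))), k(p(s(p(p(e)))), s(e))))  →  p(k(s(s(0)), k(p(s(p(p(e)))), s(e))))   [R2 at 1.1.1.1]
3. p(k(s(s(0)), k(p(s(p(p(e)))), s(e))))  →  p(k(s(s(0)), 0))   [R2 at 1.2]
4. p(k(s(s(0)), 0))  →  p(c)   [R4 at 1]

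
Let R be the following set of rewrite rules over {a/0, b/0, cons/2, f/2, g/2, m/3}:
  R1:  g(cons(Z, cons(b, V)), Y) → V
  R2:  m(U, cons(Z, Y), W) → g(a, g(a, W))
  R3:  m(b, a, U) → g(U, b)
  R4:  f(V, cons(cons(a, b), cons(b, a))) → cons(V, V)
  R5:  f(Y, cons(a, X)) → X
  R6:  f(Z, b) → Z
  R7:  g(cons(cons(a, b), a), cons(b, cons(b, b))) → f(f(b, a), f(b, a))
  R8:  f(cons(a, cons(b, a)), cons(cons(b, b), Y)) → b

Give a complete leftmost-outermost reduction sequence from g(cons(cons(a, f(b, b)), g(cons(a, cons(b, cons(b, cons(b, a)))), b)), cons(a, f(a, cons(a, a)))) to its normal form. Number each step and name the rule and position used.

cons(b, a)

1. g(cons(cons(a, f(b, b)), g(cons(a, cons(b, cons(b, cons(b, a)))), b)), cons(a, f(a, cons(a, a))))  →  g(cons(cons(a, b), g(cons(a, cons(b, cons(b, cons(b, a)))), b)), cons(a, f(a, cons(a, a))))   [R6 at 1.1.2]
2. g(cons(cons(a, b), g(cons(a, cons(b, cons(b, cons(b, a)))), b)), cons(a, f(a, cons(a, a))))  →  g(cons(cons(a, b), cons(b, cons(b, a))), cons(a, f(a, cons(a, a))))   [R1 at 1.2]
3. g(cons(cons(a, b), cons(b, cons(b, a))), cons(a, f(a, cons(a, a))))  →  cons(b, a)   [R1 at ε]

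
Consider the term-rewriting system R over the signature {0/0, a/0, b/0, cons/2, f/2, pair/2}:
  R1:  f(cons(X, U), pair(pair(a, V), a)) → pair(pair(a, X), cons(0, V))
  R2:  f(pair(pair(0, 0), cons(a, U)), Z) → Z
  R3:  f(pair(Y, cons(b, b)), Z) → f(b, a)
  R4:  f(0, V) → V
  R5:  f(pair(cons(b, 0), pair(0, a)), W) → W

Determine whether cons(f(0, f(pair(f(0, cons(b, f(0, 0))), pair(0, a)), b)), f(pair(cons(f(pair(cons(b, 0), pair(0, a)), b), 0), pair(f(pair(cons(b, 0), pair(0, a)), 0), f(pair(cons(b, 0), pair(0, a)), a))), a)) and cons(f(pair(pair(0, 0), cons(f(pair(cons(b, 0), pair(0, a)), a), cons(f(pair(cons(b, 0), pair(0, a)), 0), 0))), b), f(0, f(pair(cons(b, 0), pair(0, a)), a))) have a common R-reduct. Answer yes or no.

yes — NF(t₁) = cons(b, a), NF(t₂) = cons(b, a)

Reduce t₁ = cons(f(0, f(pair(f(0, cons(b, f(0, 0))), pair(0, a)), b)), f(pair(cons(f(pair(cons(b, 0), pair(0, a)), b), 0), pair(f(pair(cons(b, 0), pair(0, a)), 0), f(pair(cons(b, 0), pair(0, a)), a))), a)):
1. cons(f(0, f(pair(f(0, cons(b, f(0, 0))), pair(0, a)), b)), f(pair(cons(f(pair(cons(b, 0), pair(0, a)), b), 0), pair(f(pair(cons(b, 0), pair(0, a)), 0), f(pair(cons(b, 0), pair(0, a)), a))), a))  →  cons(f(pair(f(0, cons(b, f(0, 0))), pair(0, a)), b), f(pair(cons(f(pair(cons(b, 0), pair(0, a)), b), 0), pair(f(pair(cons(b, 0), pair(0, a)), 0), f(pair(cons(b, 0), pair(0, a)), a))), a))   [R4 at 1]
2. cons(f(pair(f(0, cons(b, f(0, 0))), pair(0, a)), b), f(pair(cons(f(pair(cons(b, 0), pair(0, a)), b), 0), pair(f(pair(cons(b, 0), pair(0, a)), 0), f(pair(cons(b, 0), pair(0, a)), a))), a))  →  cons(f(pair(cons(b, f(0, 0)), pair(0, a)), b), f(pair(cons(f(pair(cons(b, 0), pair(0, a)), b), 0), pair(f(pair(cons(b, 0), pair(0, a)), 0), f(pair(cons(b, 0), pair(0, a)), a))), a))   [R4 at 1.1.1]
3. cons(f(pair(cons(b, f(0, 0)), pair(0, a)), b), f(pair(cons(f(pair(cons(b, 0), pair(0, a)), b), 0), pair(f(pair(cons(b, 0), pair(0, a)), 0), f(pair(cons(b, 0), pair(0, a)), a))), a))  →  cons(f(pair(cons(b, 0), pair(0, a)), b), f(pair(cons(f(pair(cons(b, 0), pair(0, a)), b), 0), pair(f(pair(cons(b, 0), pair(0, a)), 0), f(pair(cons(b, 0), pair(0, a)), a))), a))   [R4 at 1.1.1.2]
4. cons(f(pair(cons(b, 0), pair(0, a)), b), f(pair(cons(f(pair(cons(b, 0), pair(0, a)), b), 0), pair(f(pair(cons(b, 0), pair(0, a)), 0), f(pair(cons(b, 0), pair(0, a)), a))), a))  →  cons(b, f(pair(cons(f(pair(cons(b, 0), pair(0, a)), b), 0), pair(f(pair(cons(b, 0), pair(0, a)), 0), f(pair(cons(b, 0), pair(0, a)), a))), a))   [R5 at 1]
5. cons(b, f(pair(cons(f(pair(cons(b, 0), pair(0, a)), b), 0), pair(f(pair(cons(b, 0), pair(0, a)), 0), f(pair(cons(b, 0), pair(0, a)), a))), a))  →  cons(b, f(pair(cons(b, 0), pair(f(pair(cons(b, 0), pair(0, a)), 0), f(pair(cons(b, 0), pair(0, a)), a))), a))   [R5 at 2.1.1.1]
6. cons(b, f(pair(cons(b, 0), pair(f(pair(cons(b, 0), pair(0, a)), 0), f(pair(cons(b, 0), pair(0, a)), a))), a))  →  cons(b, f(pair(cons(b, 0), pair(0, f(pair(cons(b, 0), pair(0, a)), a))), a))   [R5 at 2.1.2.1]
7. cons(b, f(pair(cons(b, 0), pair(0, f(pair(cons(b, 0), pair(0, a)), a))), a))  →  cons(b, f(pair(cons(b, 0), pair(0, a)), a))   [R5 at 2.1.2.2]
8. cons(b, f(pair(cons(b, 0), pair(0, a)), a))  →  cons(b, a)   [R5 at 2]

Reduce t₂ = cons(f(pair(pair(0, 0), cons(f(pair(cons(b, 0), pair(0, a)), a), cons(f(pair(cons(b, 0), pair(0, a)), 0), 0))), b), f(0, f(pair(cons(b, 0), pair(0, a)), a))):
1. cons(f(pair(pair(0, 0), cons(f(pair(cons(b, 0), pair(0, a)), a), cons(f(pair(cons(b, 0), pair(0, a)), 0), 0))), b), f(0, f(pair(cons(b, 0), pair(0, a)), a)))  →  cons(f(pair(pair(0, 0), cons(a, cons(f(pair(cons(b, 0), pair(0, a)), 0), 0))), b), f(0, f(pair(cons(b, 0), pair(0, a)), a)))   [R5 at 1.1.2.1]
2. cons(f(pair(pair(0, 0), cons(a, cons(f(pair(cons(b, 0), pair(0, a)), 0), 0))), b), f(0, f(pair(cons(b, 0), pair(0, a)), a)))  →  cons(b, f(0, f(pair(cons(b, 0), pair(0, a)), a)))   [R2 at 1]
3. cons(b, f(0, f(pair(cons(b, 0), pair(0, a)), a)))  →  cons(b, f(pair(cons(b, 0), pair(0, a)), a))   [R4 at 2]
4. cons(b, f(pair(cons(b, 0), pair(0, a)), a))  →  cons(b, a)   [R5 at 2]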